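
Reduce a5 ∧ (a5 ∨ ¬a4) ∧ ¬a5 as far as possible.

a5 ∧ (a5 ∨ ¬a4) ∧ ¬a5
= a5 ∧ ¬a5   (absorption)
= False   (complement)

False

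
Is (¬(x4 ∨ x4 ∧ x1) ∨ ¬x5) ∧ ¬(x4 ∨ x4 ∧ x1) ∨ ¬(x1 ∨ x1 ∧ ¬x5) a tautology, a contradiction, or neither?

(¬(x4 ∨ x4 ∧ x1) ∨ ¬x5) ∧ ¬(x4 ∨ x4 ∧ x1) ∨ ¬(x1 ∨ x1 ∧ ¬x5)
= (¬(x4 ∨ x4 ∧ x1) ∨ ¬x5) ∧ ¬(x4 ∨ x4 ∧ x1) ∨ ¬x1   — absorption
= ¬(x4 ∨ x4 ∧ x1) ∨ ¬x1   — absorption
= ¬x4 ∨ ¬x1   — absorption
This depends on x1, x4, so it is not a constant.

neither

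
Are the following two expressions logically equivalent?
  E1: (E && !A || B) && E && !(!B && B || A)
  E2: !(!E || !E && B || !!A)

Yes

E1: (E && !A || B) && E && !(!B && B || A)
    = (E && !A || B) && E && !A   [complement / identity]
    = E && !A   [absorption]
E2: !(!E || !E && B || !!A)
    = !(!E || !!A)   [absorption]
    = E && !A   [De Morgan]
Both reduce to E && !A, so they are equivalent.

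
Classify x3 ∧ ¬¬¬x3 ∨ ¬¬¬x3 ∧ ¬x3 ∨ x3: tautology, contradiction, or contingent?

tautology

x3 ∧ ¬¬¬x3 ∨ ¬¬¬x3 ∧ ¬x3 ∨ x3
= ¬¬¬x3 ∨ x3   — distribution
= ¬x3 ∨ x3   — double negation
= True   — complement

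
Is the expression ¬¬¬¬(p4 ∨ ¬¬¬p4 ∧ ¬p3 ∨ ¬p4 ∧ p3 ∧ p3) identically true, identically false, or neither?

identically true

¬¬¬¬(p4 ∨ ¬¬¬p4 ∧ ¬p3 ∨ ¬p4 ∧ p3 ∧ p3)
= ¬¬¬¬(p4 ∨ ¬¬¬p4 ∧ ¬p3 ∨ ¬p4 ∧ p3)   [idempotence]
= ¬¬¬¬(p4 ∨ ¬p4 ∧ ¬p3 ∨ ¬p4 ∧ p3)   [double negation]
= ¬¬(p4 ∨ ¬p4 ∧ ¬p3 ∨ ¬p4 ∧ p3)   [double negation]
= ¬¬(p4 ∨ ¬p4)   [distribution]
= p4 ∨ ¬p4   [double negation]
= True   [complement]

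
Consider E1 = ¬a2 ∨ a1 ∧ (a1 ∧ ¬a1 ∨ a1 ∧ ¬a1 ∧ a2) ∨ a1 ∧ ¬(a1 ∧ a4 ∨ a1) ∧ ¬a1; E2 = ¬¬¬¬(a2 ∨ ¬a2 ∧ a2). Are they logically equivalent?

No

E1: ¬a2 ∨ a1 ∧ (a1 ∧ ¬a1 ∨ a1 ∧ ¬a1 ∧ a2) ∨ a1 ∧ ¬(a1 ∧ a4 ∨ a1) ∧ ¬a1
    = ¬a2 ∨ a1 ∧ (a1 ∧ ¬a1 ∨ a1 ∧ ¬a1 ∧ a2) ∨ a1 ∧ ¬a1 ∧ ¬a1   — absorption
    = ¬a2 ∨ a1 ∧ a1 ∧ ¬a1 ∨ a1 ∧ ¬a1 ∧ ¬a1   — absorption
    = ¬a2 ∨ a1 ∧ ¬a1   — distribution
    = ¬a2   — complement / identity
E2: ¬¬¬¬(a2 ∨ ¬a2 ∧ a2)
    = ¬¬¬¬a2   — complement / identity
    = ¬¬a2   — double negation
    = a2   — double negation
These differ: at a1=0, a2=0, a4=0, E1 = 1 but E2 = 0.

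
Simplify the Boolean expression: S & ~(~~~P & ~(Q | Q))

S & ~(~~~P & ~(Q | Q))
= S & ~(~P & ~(Q | Q))   — double negation
= S & ~(~P & ~Q)   — idempotence
= S & (P | Q)   — De Morgan

S & (P | Q)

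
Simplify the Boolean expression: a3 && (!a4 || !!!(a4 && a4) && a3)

a3 && !a4

a3 && (!a4 || !!!(a4 && a4) && a3)
= a3 && (!a4 || !(a4 && a4) && a3)   (double negation)
= a3 && (!a4 || !a4 && a3)   (idempotence)
= a3 && !a4   (absorption)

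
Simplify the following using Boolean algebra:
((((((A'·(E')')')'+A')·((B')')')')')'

A+B

((((((A'·(E')')')'+A')·((B')')')')')'
= ((((((A'·(E')')')'+A')·B')')')'   (double negation)
= ((((((A'·E)')'+A')·B')')')'   (double negation)
= ((((A'·E+A')·B')')')'   (double negation)
= (((A'·B')')')'   (absorption)
= ((A+B)')'   (De Morgan)
= A+B   (double negation)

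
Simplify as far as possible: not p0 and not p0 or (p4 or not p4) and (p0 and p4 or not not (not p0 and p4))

not p0 or p4

not p0 and not p0 or (p4 or not p4) and (p0 and p4 or not not (not p0 and p4))
= not p0 or (p4 or not p4) and (p0 and p4 or not not (not p0 and p4))   — idempotence
= not p0 or (p4 or not p4) and (p0 and p4 or not p0 and p4)   — double negation
= not p0 or (p4 or not p4) and p4   — distribution
= not p0 or p4   — complement / identity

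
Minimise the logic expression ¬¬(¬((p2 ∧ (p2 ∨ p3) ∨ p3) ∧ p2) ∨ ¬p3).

¬p2 ∨ ¬p3

¬¬(¬((p2 ∧ (p2 ∨ p3) ∨ p3) ∧ p2) ∨ ¬p3)
= ¬((p2 ∧ (p2 ∨ p3) ∨ p3) ∧ p2) ∨ ¬p3
= ¬((p2 ∨ p3) ∧ p2) ∨ ¬p3
= ¬p2 ∨ ¬p3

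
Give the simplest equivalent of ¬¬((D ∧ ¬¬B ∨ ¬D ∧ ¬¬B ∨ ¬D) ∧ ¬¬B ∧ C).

B ∧ C

¬¬((D ∧ ¬¬B ∨ ¬D ∧ ¬¬B ∨ ¬D) ∧ ¬¬B ∧ C)
= ¬¬((¬¬B ∨ ¬D) ∧ ¬¬B ∧ C)   [distribution]
= ¬¬(¬¬B ∧ C)   [absorption]
= ¬¬(B ∧ C)   [double negation]
= B ∧ C   [double negation]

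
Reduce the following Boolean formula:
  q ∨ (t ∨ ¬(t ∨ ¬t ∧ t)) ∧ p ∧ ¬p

q

q ∨ (t ∨ ¬(t ∨ ¬t ∧ t)) ∧ p ∧ ¬p
= q ∨ (t ∨ ¬t) ∧ p ∧ ¬p   (complement / identity)
= q ∨ p ∧ ¬p   (complement / identity)
= q   (complement / identity)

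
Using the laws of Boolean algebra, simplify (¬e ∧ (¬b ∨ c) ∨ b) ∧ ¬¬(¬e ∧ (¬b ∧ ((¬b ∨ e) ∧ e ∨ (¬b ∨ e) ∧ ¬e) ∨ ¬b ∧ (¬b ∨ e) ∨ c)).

¬e ∧ (¬b ∨ c)

(¬e ∧ (¬b ∨ c) ∨ b) ∧ ¬¬(¬e ∧ (¬b ∧ ((¬b ∨ e) ∧ e ∨ (¬b ∨ e) ∧ ¬e) ∨ ¬b ∧ (¬b ∨ e) ∨ c))
= (¬e ∧ (¬b ∨ c) ∨ b) ∧ ¬¬(¬e ∧ (¬b ∧ (¬b ∨ e) ∨ ¬b ∧ (¬b ∨ e) ∨ c))   [distribution]
= (¬e ∧ (¬b ∨ c) ∨ b) ∧ ¬¬(¬e ∧ (¬b ∧ (¬b ∨ e) ∨ c))   [idempotence]
= (¬e ∧ (¬b ∨ c) ∨ b) ∧ ¬e ∧ (¬b ∧ (¬b ∨ e) ∨ c)   [double negation]
= (¬e ∧ (¬b ∨ c) ∨ b) ∧ ¬e ∧ (¬b ∨ c)   [absorption]
= ¬e ∧ (¬b ∨ c)   [absorption]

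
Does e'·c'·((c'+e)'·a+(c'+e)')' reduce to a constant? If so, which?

no

e'·c'·((c'+e)'·a+(c'+e)')'
= e'·c'·((c'+e)')'   (absorption)
= e'·c'·(c'+e)   (double negation)
= e'·c'   (absorption)
This depends on c, e, so it is not a constant.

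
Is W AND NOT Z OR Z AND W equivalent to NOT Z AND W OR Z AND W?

Yes

E1: W AND NOT Z OR Z AND W
    = W
E2: NOT Z AND W OR Z AND W
    = W
Both reduce to W, so they are equivalent.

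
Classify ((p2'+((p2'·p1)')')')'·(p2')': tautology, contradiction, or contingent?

((p2'+((p2'·p1)')')')'·(p2')'
= ((p2'+p2'·p1)')'·(p2')'   — double negation
= ((p2')')'·(p2')'   — absorption
= ((p2')')'·p2   — double negation
= p2'·p2   — double negation
= 0   — complement

contradiction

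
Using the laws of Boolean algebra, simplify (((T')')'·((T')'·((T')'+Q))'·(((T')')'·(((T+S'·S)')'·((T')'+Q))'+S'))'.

T

(((T')')'·((T')'·((T')'+Q))'·(((T')')'·(((T+S'·S)')'·((T')'+Q))'+S'))'
= (((T')')'·((T')'·((T')'+Q))'·(((T')')'·((T')'·((T')'+Q))'+S'))'   [complement / identity]
= (((T')')'·((T')'·((T')'+Q))')'   [absorption]
= (T')'+(T')'·((T')'+Q)   [De Morgan]
= (T')'+(T')'   [absorption]
= (T')'   [idempotence]
= T   [double negation]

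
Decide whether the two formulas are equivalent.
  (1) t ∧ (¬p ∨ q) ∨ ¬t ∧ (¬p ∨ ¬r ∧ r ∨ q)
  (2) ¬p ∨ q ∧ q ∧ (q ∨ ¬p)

Yes

E1: t ∧ (¬p ∨ q) ∨ ¬t ∧ (¬p ∨ ¬r ∧ r ∨ q)
    = t ∧ (¬p ∨ q) ∨ ¬t ∧ (¬p ∨ q)   — complement / identity
    = ¬p ∨ q   — distribution
E2: ¬p ∨ q ∧ q ∧ (q ∨ ¬p)
    = ¬p ∨ q ∧ q   — absorption
    = ¬p ∨ q   — idempotence
Both reduce to ¬p ∨ q, so they are equivalent.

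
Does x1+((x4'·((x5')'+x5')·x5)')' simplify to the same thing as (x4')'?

No

E1: x1+((x4'·((x5')'+x5')·x5)')'
    = x1+((x4'·(x5+x5')·x5)')'
    = x1+x4'·(x5+x5')·x5
    = x1+x4'·x5
E2: (x4')'
    = x4
These differ: at x1=0, x4=1, x5=0, E1 = 0 but E2 = 1.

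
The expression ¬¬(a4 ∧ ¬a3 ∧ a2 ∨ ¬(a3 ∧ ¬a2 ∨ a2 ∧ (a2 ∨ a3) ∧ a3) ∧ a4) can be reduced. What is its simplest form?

a4 ∧ ¬a3

¬¬(a4 ∧ ¬a3 ∧ a2 ∨ ¬(a3 ∧ ¬a2 ∨ a2 ∧ (a2 ∨ a3) ∧ a3) ∧ a4)
= ¬¬(a4 ∧ ¬a3 ∧ a2 ∨ ¬(a3 ∧ ¬a2 ∨ a2 ∧ a3) ∧ a4)
= a4 ∧ ¬a3 ∧ a2 ∨ ¬(a3 ∧ ¬a2 ∨ a2 ∧ a3) ∧ a4
= a4 ∧ ¬a3 ∧ a2 ∨ ¬a3 ∧ a4
= a4 ∧ (¬a3 ∧ a2 ∨ ¬a3)
= a4 ∧ ¬a3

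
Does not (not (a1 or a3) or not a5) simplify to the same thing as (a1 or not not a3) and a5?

E1: not (not (a1 or a3) or not a5)
    = (a1 or a3) and a5   — De Morgan
E2: (a1 or not not a3) and a5
    = (a1 or a3) and a5   — double negation
Both reduce to (a1 or a3) and a5, so they are equivalent.

Yes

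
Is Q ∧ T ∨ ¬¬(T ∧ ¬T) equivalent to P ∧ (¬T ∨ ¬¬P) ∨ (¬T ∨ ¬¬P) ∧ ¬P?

No

E1: Q ∧ T ∨ ¬¬(T ∧ ¬T)
    = Q ∧ T ∨ T ∧ ¬T   (double negation)
    = Q ∧ T   (complement / identity)
E2: P ∧ (¬T ∨ ¬¬P) ∨ (¬T ∨ ¬¬P) ∧ ¬P
    = ¬T ∨ ¬¬P   (distribution)
    = ¬T ∨ P   (double negation)
These differ: at P=1, Q=1, T=0, E1 = 0 but E2 = 1.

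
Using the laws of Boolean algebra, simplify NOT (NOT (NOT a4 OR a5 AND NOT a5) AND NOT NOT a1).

NOT (NOT (NOT a4 OR a5 AND NOT a5) AND NOT NOT a1)
= NOT a4 OR a5 AND NOT a5 OR NOT a1   (De Morgan)
= NOT a4 OR NOT a1   (complement / identity)

NOT a4 OR NOT a1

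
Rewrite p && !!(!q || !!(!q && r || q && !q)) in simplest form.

p && !q

p && !!(!q || !!(!q && r || q && !q))
= p && !!(!q || !q && r || q && !q)   (double negation)
= p && !!(!q || !q && r)   (complement / identity)
= p && !!!q   (absorption)
= p && !q   (double negation)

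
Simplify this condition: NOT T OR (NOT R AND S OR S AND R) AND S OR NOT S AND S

NOT T OR S

NOT T OR (NOT R AND S OR S AND R) AND S OR NOT S AND S
= NOT T OR S AND S OR NOT S AND S   [distribution]
= NOT T OR S   [distribution]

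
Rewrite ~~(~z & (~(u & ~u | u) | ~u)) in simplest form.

~z & ~u

~~(~z & (~(u & ~u | u) | ~u))
= ~z & (~(u & ~u | u) | ~u)   (double negation)
= ~z & (~u | ~u)   (complement / identity)
= ~z & ~u   (idempotence)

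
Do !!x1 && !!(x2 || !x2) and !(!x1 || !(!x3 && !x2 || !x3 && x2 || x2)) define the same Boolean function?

E1: !!x1 && !!(x2 || !x2)
    = x1 && !!(x2 || !x2)
    = x1 && (x2 || !x2)
    = x1
E2: !(!x1 || !(!x3 && !x2 || !x3 && x2 || x2))
    = !(!x1 || !(!x3 || x2))
    = x1 && (!x3 || x2)
These differ: at x1=1, x2=0, x3=1, E1 = 1 but E2 = 0.

No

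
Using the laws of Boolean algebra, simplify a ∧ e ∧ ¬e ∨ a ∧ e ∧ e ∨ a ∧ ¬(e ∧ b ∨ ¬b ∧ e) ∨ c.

a ∨ c

a ∧ e ∧ ¬e ∨ a ∧ e ∧ e ∨ a ∧ ¬(e ∧ b ∨ ¬b ∧ e) ∨ c
= a ∧ e ∨ a ∧ ¬(e ∧ b ∨ ¬b ∧ e) ∨ c   (distribution)
= a ∧ e ∨ a ∧ ¬e ∨ c   (distribution)
= a ∨ c   (distribution)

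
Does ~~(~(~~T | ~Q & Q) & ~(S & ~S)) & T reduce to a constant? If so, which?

~~(~(~~T | ~Q & Q) & ~(S & ~S)) & T
= ~~(~~~T & ~(S & ~S)) & T   [complement / identity]
= ~(~~T | S & ~S) & T   [De Morgan]
= ~(T | S & ~S) & T   [double negation]
= ~T & T   [complement / identity]
= 0   [complement]

yes, False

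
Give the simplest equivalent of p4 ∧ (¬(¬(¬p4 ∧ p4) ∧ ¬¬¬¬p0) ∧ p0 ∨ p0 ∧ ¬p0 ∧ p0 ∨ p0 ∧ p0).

p4 ∧ p0

p4 ∧ (¬(¬(¬p4 ∧ p4) ∧ ¬¬¬¬p0) ∧ p0 ∨ p0 ∧ ¬p0 ∧ p0 ∨ p0 ∧ p0)
= p4 ∧ ((¬p4 ∧ p4 ∨ ¬¬¬p0) ∧ p0 ∨ p0 ∧ ¬p0 ∧ p0 ∨ p0 ∧ p0)
= p4 ∧ ((¬p4 ∧ p4 ∨ ¬¬¬p0) ∧ p0 ∨ (¬p0 ∧ p0 ∨ p0) ∧ p0)
= p4 ∧ (¬¬¬p0 ∧ p0 ∨ (¬p0 ∧ p0 ∨ p0) ∧ p0)
= p4 ∧ (¬¬¬p0 ∧ p0 ∨ p0 ∧ p0)
= p4 ∧ (¬p0 ∧ p0 ∨ p0 ∧ p0)
= p4 ∧ p0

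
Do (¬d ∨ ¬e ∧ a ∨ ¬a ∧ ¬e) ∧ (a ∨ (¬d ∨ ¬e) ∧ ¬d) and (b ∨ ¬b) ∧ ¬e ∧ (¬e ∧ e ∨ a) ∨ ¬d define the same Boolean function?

Yes

E1: (¬d ∨ ¬e ∧ a ∨ ¬a ∧ ¬e) ∧ (a ∨ (¬d ∨ ¬e) ∧ ¬d)
    = (¬d ∨ ¬e ∧ a ∨ ¬a ∧ ¬e) ∧ (a ∨ ¬d)   — absorption
    = (¬d ∨ ¬e) ∧ (a ∨ ¬d)   — distribution
    = ¬e ∧ a ∨ ¬d   — distribution
E2: (b ∨ ¬b) ∧ ¬e ∧ (¬e ∧ e ∨ a) ∨ ¬d
    = ¬e ∧ (¬e ∧ e ∨ a) ∨ ¬d   — complement / identity
    = ¬e ∧ a ∨ ¬d   — complement / identity
Both reduce to ¬e ∧ a ∨ ¬d, so they are equivalent.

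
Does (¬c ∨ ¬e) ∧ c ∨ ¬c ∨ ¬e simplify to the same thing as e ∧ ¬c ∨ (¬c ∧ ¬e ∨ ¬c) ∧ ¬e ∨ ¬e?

E1: (¬c ∨ ¬e) ∧ c ∨ ¬c ∨ ¬e
    = ¬c ∨ ¬e   [absorption]
E2: e ∧ ¬c ∨ (¬c ∧ ¬e ∨ ¬c) ∧ ¬e ∨ ¬e
    = e ∧ ¬c ∨ ¬c ∧ ¬e ∨ ¬e   [absorption]
    = ¬c ∨ ¬e   [distribution]
Both reduce to ¬c ∨ ¬e, so they are equivalent.

Yes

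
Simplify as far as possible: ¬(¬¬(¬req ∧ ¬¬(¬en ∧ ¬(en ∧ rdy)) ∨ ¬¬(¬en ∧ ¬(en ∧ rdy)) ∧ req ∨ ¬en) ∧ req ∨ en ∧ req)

¬req

¬(¬¬(¬req ∧ ¬¬(¬en ∧ ¬(en ∧ rdy)) ∨ ¬¬(¬en ∧ ¬(en ∧ rdy)) ∧ req ∨ ¬en) ∧ req ∨ en ∧ req)
= ¬(¬¬(¬¬(¬en ∧ ¬(en ∧ rdy)) ∨ ¬en) ∧ req ∨ en ∧ req)   — distribution
= ¬(¬¬(¬(en ∨ en ∧ rdy) ∨ ¬en) ∧ req ∨ en ∧ req)   — De Morgan
= ¬((¬(en ∨ en ∧ rdy) ∨ ¬en) ∧ req ∨ en ∧ req)   — double negation
= ¬((¬en ∨ ¬en) ∧ req ∨ en ∧ req)   — absorption
= ¬(¬en ∧ req ∨ en ∧ req)   — idempotence
= ¬req   — distribution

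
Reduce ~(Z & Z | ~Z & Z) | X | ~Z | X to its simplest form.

~Z | X

~(Z & Z | ~Z & Z) | X | ~Z | X
= ~Z | X | ~Z | X   (distribution)
= ~Z | X   (idempotence)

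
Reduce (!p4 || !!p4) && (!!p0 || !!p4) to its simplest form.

(!p4 || !!p4) && (!!p0 || !!p4)
= (!p4 || p4) && (!!p0 || !!p4)   [double negation]
= !!p0 || !!p4   [complement / identity]
= p0 || !!p4   [double negation]
= p0 || p4   [double negation]

p0 || p4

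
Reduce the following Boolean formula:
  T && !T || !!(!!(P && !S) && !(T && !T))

P && !S

T && !T || !!(!!(P && !S) && !(T && !T))
= T && !T || !(!(P && !S) || T && !T)
= !(!(P && !S) || T && !T)
= !!(P && !S)
= P && !S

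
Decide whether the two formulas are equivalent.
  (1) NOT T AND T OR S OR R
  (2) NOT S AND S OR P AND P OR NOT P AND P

No

E1: NOT T AND T OR S OR R
    = S OR R   [complement / identity]
E2: NOT S AND S OR P AND P OR NOT P AND P
    = NOT S AND S OR P   [distribution]
    = P   [complement / identity]
These differ: at P=0, R=1, S=1, T=0, E1 = 1 but E2 = 0.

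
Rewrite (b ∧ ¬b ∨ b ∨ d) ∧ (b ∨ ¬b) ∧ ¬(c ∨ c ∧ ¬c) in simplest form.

(b ∧ ¬b ∨ b ∨ d) ∧ (b ∨ ¬b) ∧ ¬(c ∨ c ∧ ¬c)
= (b ∧ ¬b ∨ b ∨ d) ∧ (b ∨ ¬b) ∧ ¬c   (complement / identity)
= (b ∨ d) ∧ (b ∨ ¬b) ∧ ¬c   (complement / identity)
= (b ∨ d) ∧ ¬c   (complement / identity)

(b ∨ d) ∧ ¬c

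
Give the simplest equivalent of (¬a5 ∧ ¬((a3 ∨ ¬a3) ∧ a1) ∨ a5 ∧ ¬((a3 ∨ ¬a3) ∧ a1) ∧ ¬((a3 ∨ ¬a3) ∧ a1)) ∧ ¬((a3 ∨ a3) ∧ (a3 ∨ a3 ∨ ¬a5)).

¬a1 ∧ ¬a3

(¬a5 ∧ ¬((a3 ∨ ¬a3) ∧ a1) ∨ a5 ∧ ¬((a3 ∨ ¬a3) ∧ a1) ∧ ¬((a3 ∨ ¬a3) ∧ a1)) ∧ ¬((a3 ∨ a3) ∧ (a3 ∨ a3 ∨ ¬a5))
= (¬a5 ∧ ¬((a3 ∨ ¬a3) ∧ a1) ∨ a5 ∧ ¬((a3 ∨ ¬a3) ∧ a1) ∧ ¬((a3 ∨ ¬a3) ∧ a1)) ∧ ¬(a3 ∨ a3)   — absorption
= (¬a5 ∧ ¬((a3 ∨ ¬a3) ∧ a1) ∨ a5 ∧ ¬((a3 ∨ ¬a3) ∧ a1)) ∧ ¬(a3 ∨ a3)   — idempotence
= ¬((a3 ∨ ¬a3) ∧ a1) ∧ ¬(a3 ∨ a3)   — distribution
= ¬a1 ∧ ¬(a3 ∨ a3)   — complement / identity
= ¬a1 ∧ ¬a3   — idempotence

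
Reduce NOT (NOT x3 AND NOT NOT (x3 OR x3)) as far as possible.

TRUE

NOT (NOT x3 AND NOT NOT (x3 OR x3))
= x3 OR NOT (x3 OR x3)
= x3 OR NOT x3
= TRUE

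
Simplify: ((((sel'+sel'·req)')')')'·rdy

((((sel'+sel'·req)')')')'·rdy
= ((((sel')')')')'·rdy   — absorption
= ((sel')')'·rdy   — double negation
= sel'·rdy   — double negation

sel'·rdy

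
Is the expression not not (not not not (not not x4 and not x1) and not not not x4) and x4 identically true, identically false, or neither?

identically false

not not (not not not (not not x4 and not x1) and not not not x4) and x4
= not (not not (not not x4 and not x1) or not not x4) and x4   (De Morgan)
= not (not not x4 and not x1) and not x4 and x4   (De Morgan)
= (not x4 or x1) and not x4 and x4   (De Morgan)
= not x4 and x4   (absorption)
= False   (complement)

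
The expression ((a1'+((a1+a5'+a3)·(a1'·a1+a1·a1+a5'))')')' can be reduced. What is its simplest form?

((a1'+((a1+a5'+a3)·(a1'·a1+a1·a1+a5'))')')'
= ((a1'+((a1+a5'+a3)·(a1+a5'))')')'   (distribution)
= ((a1'+(a1+a5')')')'   (absorption)
= (a1·(a1+a5'))'   (De Morgan)
= a1'   (absorption)

a1'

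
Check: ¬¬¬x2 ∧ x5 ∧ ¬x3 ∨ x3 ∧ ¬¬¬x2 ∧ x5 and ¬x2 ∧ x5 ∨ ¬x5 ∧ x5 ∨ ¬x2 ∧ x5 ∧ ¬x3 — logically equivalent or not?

Yes

E1: ¬¬¬x2 ∧ x5 ∧ ¬x3 ∨ x3 ∧ ¬¬¬x2 ∧ x5
    = ¬¬¬x2 ∧ x5   [distribution]
    = ¬x2 ∧ x5   [double negation]
E2: ¬x2 ∧ x5 ∨ ¬x5 ∧ x5 ∨ ¬x2 ∧ x5 ∧ ¬x3
    = ¬x2 ∧ x5 ∨ ¬x2 ∧ x5 ∧ ¬x3   [complement / identity]
    = ¬x2 ∧ x5   [absorption]
Both reduce to ¬x2 ∧ x5, so they are equivalent.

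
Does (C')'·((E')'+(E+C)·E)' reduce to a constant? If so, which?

no

(C')'·((E')'+(E+C)·E)'
= (C')'·((E')'+E)'
= (C')'·(E+E)'
= (C')'·E'
= C·E'
This depends on C, E, so it is not a constant.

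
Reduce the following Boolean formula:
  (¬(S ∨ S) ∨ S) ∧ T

T

(¬(S ∨ S) ∨ S) ∧ T
= (¬S ∨ S) ∧ T   [idempotence]
= T   [complement / identity]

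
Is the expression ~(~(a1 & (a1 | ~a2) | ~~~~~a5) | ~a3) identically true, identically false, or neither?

neither

~(~(a1 & (a1 | ~a2) | ~~~~~a5) | ~a3)
= ~(~(a1 & (a1 | ~a2) | ~~~a5) | ~a3)   [double negation]
= ~(~(a1 & (a1 | ~a2) | ~a5) | ~a3)   [double negation]
= ~(~(a1 | ~a5) | ~a3)   [absorption]
= (a1 | ~a5) & a3   [De Morgan]
This depends on a1, a3, a5, so it is not a constant.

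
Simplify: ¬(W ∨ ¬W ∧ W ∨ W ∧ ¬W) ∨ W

True

¬(W ∨ ¬W ∧ W ∨ W ∧ ¬W) ∨ W
= ¬(W ∨ W ∧ ¬W) ∨ W
= ¬W ∨ W
= True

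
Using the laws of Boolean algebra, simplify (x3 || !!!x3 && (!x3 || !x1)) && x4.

x4

(x3 || !!!x3 && (!x3 || !x1)) && x4
= (x3 || !x3 && (!x3 || !x1)) && x4   [double negation]
= (x3 || !x3) && x4   [absorption]
= x4   [complement / identity]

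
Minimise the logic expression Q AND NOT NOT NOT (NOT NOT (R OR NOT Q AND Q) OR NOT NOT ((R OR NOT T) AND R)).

Q AND NOT NOT NOT (NOT NOT (R OR NOT Q AND Q) OR NOT NOT ((R OR NOT T) AND R))
= Q AND NOT (NOT NOT (R OR NOT Q AND Q) OR NOT NOT ((R OR NOT T) AND R))   [double negation]
= Q AND NOT (R OR NOT Q AND Q) AND NOT ((R OR NOT T) AND R)   [De Morgan]
= Q AND NOT R AND NOT ((R OR NOT T) AND R)   [complement / identity]
= Q AND NOT R AND NOT R   [absorption]
= Q AND NOT R   [idempotence]

Q AND NOT R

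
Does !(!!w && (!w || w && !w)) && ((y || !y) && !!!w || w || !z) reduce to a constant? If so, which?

yes, True

!(!!w && (!w || w && !w)) && ((y || !y) && !!!w || w || !z)
= !(!!w && !w) && ((y || !y) && !!!w || w || !z)   (complement / identity)
= !(!!w && !w) && (!!!w || w || !z)   (complement / identity)
= !(!!w && !w) && (!w || w || !z)   (double negation)
= (!w || w) && (!w || w || !z)   (De Morgan)
= !w || w   (absorption)
= true   (complement)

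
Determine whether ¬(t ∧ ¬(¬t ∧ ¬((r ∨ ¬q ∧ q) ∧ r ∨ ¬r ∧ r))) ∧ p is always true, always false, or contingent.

¬(t ∧ ¬(¬t ∧ ¬((r ∨ ¬q ∧ q) ∧ r ∨ ¬r ∧ r))) ∧ p
= ¬(t ∧ ¬(¬t ∧ ¬((r ∨ ¬q ∧ q) ∧ r))) ∧ p   [complement / identity]
= ¬(t ∧ (t ∨ (r ∨ ¬q ∧ q) ∧ r)) ∧ p   [De Morgan]
= ¬(t ∧ (t ∨ r ∧ r)) ∧ p   [complement / identity]
= ¬(t ∧ (t ∨ r)) ∧ p   [idempotence]
= ¬t ∧ p   [absorption]
This depends on p, t, so it is not a constant.

contingent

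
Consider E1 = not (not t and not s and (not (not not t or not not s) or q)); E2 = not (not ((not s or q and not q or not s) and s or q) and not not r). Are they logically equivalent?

E1: not (not t and not s and (not (not not t or not not s) or q))
    = not (not t and not s and (not t and not s or q))   [De Morgan]
    = not (not t and not s)   [absorption]
    = t or s   [De Morgan]
E2: not (not ((not s or q and not q or not s) and s or q) and not not r)
    = not (not ((not s or not s) and s or q) and not not r)   [complement / identity]
    = not (not (not s and s or q) and not not r)   [idempotence]
    = not s and s or q or not r   [De Morgan]
    = q or not r   [complement / identity]
These differ: at q=1, r=0, s=0, t=0, E1 = 0 but E2 = 1.

No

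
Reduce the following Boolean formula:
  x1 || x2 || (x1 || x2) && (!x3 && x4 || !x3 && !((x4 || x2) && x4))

x1 || x2 || (x1 || x2) && (!x3 && x4 || !x3 && !((x4 || x2) && x4))
= x1 || x2 || (x1 || x2) && (!x3 && x4 || !x3 && !x4)   (absorption)
= x1 || x2 || (x1 || x2) && !x3   (distribution)
= x1 || x2   (absorption)

x1 || x2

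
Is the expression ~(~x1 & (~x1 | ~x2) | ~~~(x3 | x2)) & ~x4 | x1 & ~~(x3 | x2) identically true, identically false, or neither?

~(~x1 & (~x1 | ~x2) | ~~~(x3 | x2)) & ~x4 | x1 & ~~(x3 | x2)
= ~(~x1 | ~~~(x3 | x2)) & ~x4 | x1 & ~~(x3 | x2)
= x1 & ~~(x3 | x2) & ~x4 | x1 & ~~(x3 | x2)
= x1 & ~~(x3 | x2)
= x1 & (x3 | x2)
This depends on x1, x2, x3, so it is not a constant.

neither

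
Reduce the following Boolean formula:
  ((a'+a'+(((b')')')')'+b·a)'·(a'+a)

((a'+a'+(((b')')')')'+b·a)'·(a'+a)
= ((a'+a'+(b')')'+b·a)'·(a'+a)   [double negation]
= ((a'+(b')')'+b·a)'·(a'+a)   [idempotence]
= ((a'+(b')')'+b·a)'   [complement / identity]
= (a·b'+b·a)'   [De Morgan]
= a'   [distribution]

a'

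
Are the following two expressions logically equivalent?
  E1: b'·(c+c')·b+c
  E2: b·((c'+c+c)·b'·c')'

No

E1: b'·(c+c')·b+c
    = b'·b+c   [complement / identity]
    = c   [complement / identity]
E2: b·((c'+c+c)·b'·c')'
    = b·((c'+c)·b'·c')'   [idempotence]
    = b·(b'·c')'   [complement / identity]
    = b·(b+c)   [De Morgan]
    = b   [absorption]
These differ: at b=1, c=0, E1 = 0 but E2 = 1.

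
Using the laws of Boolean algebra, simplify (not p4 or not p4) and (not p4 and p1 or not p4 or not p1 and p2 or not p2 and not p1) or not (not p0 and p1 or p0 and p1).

not p4 or not p1

(not p4 or not p4) and (not p4 and p1 or not p4 or not p1 and p2 or not p2 and not p1) or not (not p0 and p1 or p0 and p1)
= (not p4 or not p4) and (not p4 or not p1 and p2 or not p2 and not p1) or not (not p0 and p1 or p0 and p1)
= (not p4 or not p4) and (not p4 or not p1 and p2 or not p2 and not p1) or not p1
= not p4 and (not p1 and p2 or not p2 and not p1) or not p4 or not p1
= not p4 and not p1 or not p4 or not p1
= not p4 or not p1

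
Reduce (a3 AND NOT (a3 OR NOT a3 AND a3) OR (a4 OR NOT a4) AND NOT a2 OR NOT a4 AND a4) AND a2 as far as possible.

FALSE

(a3 AND NOT (a3 OR NOT a3 AND a3) OR (a4 OR NOT a4) AND NOT a2 OR NOT a4 AND a4) AND a2
= (a3 AND NOT a3 OR (a4 OR NOT a4) AND NOT a2 OR NOT a4 AND a4) AND a2   — complement / identity
= ((a4 OR NOT a4) AND NOT a2 OR NOT a4 AND a4) AND a2   — complement / identity
= (a4 OR NOT a4) AND NOT a2 AND a2   — complement / identity
= NOT a2 AND a2   — complement / identity
= FALSE   — complement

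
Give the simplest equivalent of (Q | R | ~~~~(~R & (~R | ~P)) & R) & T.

(Q | R | ~~~~(~R & (~R | ~P)) & R) & T
= (Q | R | ~~~~~R & R) & T   — absorption
= (Q | R | ~~~R & R) & T   — double negation
= (Q | R | ~R & R) & T   — double negation
= (Q | R) & T   — complement / identity

(Q | R) & T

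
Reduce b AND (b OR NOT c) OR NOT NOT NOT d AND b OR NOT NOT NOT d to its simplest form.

b AND (b OR NOT c) OR NOT NOT NOT d AND b OR NOT NOT NOT d
= b AND (b OR NOT c) OR NOT NOT NOT d   [absorption]
= b OR NOT NOT NOT d   [absorption]
= b OR NOT d   [double negation]

b OR NOT d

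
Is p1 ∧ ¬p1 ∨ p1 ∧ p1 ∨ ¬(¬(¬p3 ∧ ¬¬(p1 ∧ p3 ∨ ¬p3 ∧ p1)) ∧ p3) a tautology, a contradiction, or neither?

neither

p1 ∧ ¬p1 ∨ p1 ∧ p1 ∨ ¬(¬(¬p3 ∧ ¬¬(p1 ∧ p3 ∨ ¬p3 ∧ p1)) ∧ p3)
= p1 ∧ ¬p1 ∨ p1 ∧ p1 ∨ ¬((p3 ∨ ¬(p1 ∧ p3 ∨ ¬p3 ∧ p1)) ∧ p3)
= p1 ∧ ¬p1 ∨ p1 ∧ p1 ∨ ¬((p3 ∨ ¬(p1 ∧ (p3 ∨ ¬p3))) ∧ p3)
= p1 ∨ ¬((p3 ∨ ¬(p1 ∧ (p3 ∨ ¬p3))) ∧ p3)
= p1 ∨ ¬((p3 ∨ ¬p1) ∧ p3)
= p1 ∨ ¬p3
This depends on p1, p3, so it is not a constant.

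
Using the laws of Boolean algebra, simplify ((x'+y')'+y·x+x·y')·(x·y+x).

((x'+y')'+y·x+x·y')·(x·y+x)
= (x·y+y·x+x·y')·(x·y+x)   (De Morgan)
= (x·y+x)·(x·y+x)   (distribution)
= x·y+x   (idempotence)
= x   (absorption)

x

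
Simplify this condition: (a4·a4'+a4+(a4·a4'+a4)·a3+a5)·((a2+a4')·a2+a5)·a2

(a4+a5)·a2

(a4·a4'+a4+(a4·a4'+a4)·a3+a5)·((a2+a4')·a2+a5)·a2
= (a4·a4'+a4+a5)·((a2+a4')·a2+a5)·a2   — absorption
= (a4+a5)·((a2+a4')·a2+a5)·a2   — complement / identity
= (a4+a5)·(a2+a5)·a2   — absorption
= (a4+a5)·a2   — absorption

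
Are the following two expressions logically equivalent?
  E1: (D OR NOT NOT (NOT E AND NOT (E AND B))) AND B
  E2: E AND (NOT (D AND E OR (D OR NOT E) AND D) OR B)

E1: (D OR NOT NOT (NOT E AND NOT (E AND B))) AND B
    = (D OR NOT (E OR E AND B)) AND B
    = (D OR NOT E) AND B
E2: E AND (NOT (D AND E OR (D OR NOT E) AND D) OR B)
    = E AND (NOT (D AND E OR D) OR B)
    = E AND (NOT D OR B)
These differ: at B=1, D=0, E=0, E1 = 1 but E2 = 0.

No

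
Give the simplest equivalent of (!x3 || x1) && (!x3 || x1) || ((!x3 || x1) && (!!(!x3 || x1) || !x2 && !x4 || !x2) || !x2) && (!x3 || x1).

(!x3 || x1) && (!x3 || x1) || ((!x3 || x1) && (!!(!x3 || x1) || !x2 && !x4 || !x2) || !x2) && (!x3 || x1)
= (!x3 || x1) && (!x3 || x1) || ((!x3 || x1) && (!x3 || x1 || !x2 && !x4 || !x2) || !x2) && (!x3 || x1)   (double negation)
= (!x3 || x1) && (!x3 || x1) || ((!x3 || x1) && (!x3 || x1 || !x2) || !x2) && (!x3 || x1)   (absorption)
= !x3 || x1 || ((!x3 || x1) && (!x3 || x1 || !x2) || !x2) && (!x3 || x1)   (idempotence)
= !x3 || x1 || (!x3 || x1 || !x2) && (!x3 || x1)   (absorption)
= !x3 || x1 || !x3 || x1   (absorption)
= !x3 || x1   (idempotence)

!x3 || x1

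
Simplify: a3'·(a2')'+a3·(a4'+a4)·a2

a3'·(a2')'+a3·(a4'+a4)·a2
= a3'·(a2')'+a3·a2   (complement / identity)
= a3'·a2+a3·a2   (double negation)
= a2   (distribution)

a2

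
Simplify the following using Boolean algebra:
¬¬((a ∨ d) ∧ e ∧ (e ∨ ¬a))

¬¬((a ∨ d) ∧ e ∧ (e ∨ ¬a))
= (a ∨ d) ∧ e ∧ (e ∨ ¬a)
= (a ∨ d) ∧ e

(a ∨ d) ∧ e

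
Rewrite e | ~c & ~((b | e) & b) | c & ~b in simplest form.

e | ~b

e | ~c & ~((b | e) & b) | c & ~b
= e | ~c & ~b | c & ~b   — absorption
= e | ~b   — distribution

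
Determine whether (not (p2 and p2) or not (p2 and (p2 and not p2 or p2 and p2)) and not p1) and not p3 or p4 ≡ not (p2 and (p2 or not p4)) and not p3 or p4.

Yes

E1: (not (p2 and p2) or not (p2 and (p2 and not p2 or p2 and p2)) and not p1) and not p3 or p4
    = (not (p2 and p2) or not (p2 and p2) and not p1) and not p3 or p4   [distribution]
    = not (p2 and p2) and not p3 or p4   [absorption]
    = not p2 and not p3 or p4   [idempotence]
E2: not (p2 and (p2 or not p4)) and not p3 or p4
    = not p2 and not p3 or p4   [absorption]
Both reduce to not p2 and not p3 or p4, so they are equivalent.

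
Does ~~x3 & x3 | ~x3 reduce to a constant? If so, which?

~~x3 & x3 | ~x3
= x3 & x3 | ~x3
= x3 | ~x3
= 1

yes, True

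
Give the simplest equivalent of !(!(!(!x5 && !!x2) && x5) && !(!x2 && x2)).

x5

!(!(!(!x5 && !!x2) && x5) && !(!x2 && x2))
= !(!((x5 || !x2) && x5) && !(!x2 && x2))
= !(!x5 && !(!x2 && x2))
= x5 || !x2 && x2
= x5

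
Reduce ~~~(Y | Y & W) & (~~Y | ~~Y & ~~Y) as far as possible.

~~~(Y | Y & W) & (~~Y | ~~Y & ~~Y)
= ~~~(Y | Y & W) & (~~Y | ~~Y)   (idempotence)
= ~~~Y & (~~Y | ~~Y)   (absorption)
= ~~~Y & ~~Y   (idempotence)
= ~~~Y & Y   (double negation)
= ~Y & Y   (double negation)
= 0   (complement)

0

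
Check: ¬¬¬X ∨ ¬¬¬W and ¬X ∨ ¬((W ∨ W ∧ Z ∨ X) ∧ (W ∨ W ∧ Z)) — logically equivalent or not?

E1: ¬¬¬X ∨ ¬¬¬W
    = ¬¬¬X ∨ ¬W   (double negation)
    = ¬X ∨ ¬W   (double negation)
E2: ¬X ∨ ¬((W ∨ W ∧ Z ∨ X) ∧ (W ∨ W ∧ Z))
    = ¬X ∨ ¬(W ∨ W ∧ Z)   (absorption)
    = ¬X ∨ ¬W   (absorption)
Both reduce to ¬X ∨ ¬W, so they are equivalent.

Yes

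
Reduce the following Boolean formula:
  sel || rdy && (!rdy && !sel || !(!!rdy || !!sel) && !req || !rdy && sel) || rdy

sel || rdy

sel || rdy && (!rdy && !sel || !(!!rdy || !!sel) && !req || !rdy && sel) || rdy
= sel || rdy && (!rdy && !sel || !rdy && !sel && !req || !rdy && sel) || rdy   — De Morgan
= sel || rdy && (!rdy && !sel || !rdy && sel) || rdy   — absorption
= sel || rdy && !rdy || rdy   — distribution
= sel || rdy   — complement / identity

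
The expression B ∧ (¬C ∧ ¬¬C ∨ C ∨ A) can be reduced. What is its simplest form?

B ∧ (C ∨ A)

B ∧ (¬C ∧ ¬¬C ∨ C ∨ A)
= B ∧ (¬C ∧ C ∨ C ∨ A)
= B ∧ (C ∨ A)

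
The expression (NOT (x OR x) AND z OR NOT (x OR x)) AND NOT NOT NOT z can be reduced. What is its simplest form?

(NOT (x OR x) AND z OR NOT (x OR x)) AND NOT NOT NOT z
= (NOT (x OR x) AND z OR NOT (x OR x)) AND NOT z
= NOT (x OR x) AND NOT z
= NOT x AND NOT z

NOT x AND NOT z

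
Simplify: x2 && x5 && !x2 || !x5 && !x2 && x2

false

x2 && x5 && !x2 || !x5 && !x2 && x2
= x2 && (x5 && !x2 || !x5 && !x2)   [distribution]
= x2 && !x2   [distribution]
= false   [complement]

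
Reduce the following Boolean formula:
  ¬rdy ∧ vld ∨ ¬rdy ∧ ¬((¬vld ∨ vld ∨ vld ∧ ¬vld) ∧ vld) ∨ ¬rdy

¬rdy ∧ vld ∨ ¬rdy ∧ ¬((¬vld ∨ vld ∨ vld ∧ ¬vld) ∧ vld) ∨ ¬rdy
= ¬rdy ∧ vld ∨ ¬rdy ∧ ¬((¬vld ∨ vld) ∧ vld) ∨ ¬rdy   — complement / identity
= ¬rdy ∧ vld ∨ ¬rdy ∧ ¬vld ∨ ¬rdy   — complement / identity
= ¬rdy ∨ ¬rdy   — distribution
= ¬rdy   — idempotence

¬rdy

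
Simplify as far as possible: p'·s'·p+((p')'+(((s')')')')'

p'·s'·p+((p')'+(((s')')')')'
= p'·s'·p+p'·((s')')'
= p'·s'·p+p'·s'
= p'·s'

p'·s'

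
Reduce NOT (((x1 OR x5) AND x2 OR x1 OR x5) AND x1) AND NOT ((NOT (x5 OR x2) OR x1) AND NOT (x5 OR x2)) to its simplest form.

NOT x1 AND (x5 OR x2)

NOT (((x1 OR x5) AND x2 OR x1 OR x5) AND x1) AND NOT ((NOT (x5 OR x2) OR x1) AND NOT (x5 OR x2))
= NOT (((x1 OR x5) AND x2 OR x1 OR x5) AND x1) AND NOT NOT (x5 OR x2)   (absorption)
= NOT ((x1 OR x5) AND x1) AND NOT NOT (x5 OR x2)   (absorption)
= NOT x1 AND NOT NOT (x5 OR x2)   (absorption)
= NOT x1 AND (x5 OR x2)   (double negation)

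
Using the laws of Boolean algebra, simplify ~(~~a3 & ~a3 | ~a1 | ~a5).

a1 & a5

~(~~a3 & ~a3 | ~a1 | ~a5)
= ~(a3 & ~a3 | ~a1 | ~a5)   (double negation)
= ~(~a1 | ~a5)   (complement / identity)
= a1 & a5   (De Morgan)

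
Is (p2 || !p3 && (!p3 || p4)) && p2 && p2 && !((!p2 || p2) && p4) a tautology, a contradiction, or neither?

neither

(p2 || !p3 && (!p3 || p4)) && p2 && p2 && !((!p2 || p2) && p4)
= (p2 || !p3) && p2 && p2 && !((!p2 || p2) && p4)   — absorption
= (p2 || !p3) && p2 && p2 && !p4   — complement / identity
= (p2 || !p3) && p2 && !p4   — idempotence
= p2 && !p4   — absorption
This depends on p2, p4, so it is not a constant.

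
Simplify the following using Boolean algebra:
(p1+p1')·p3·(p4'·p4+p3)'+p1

(p1+p1')·p3·(p4'·p4+p3)'+p1
= (p1+p1')·p3·p3'+p1
= p3·p3'+p1
= p1

p1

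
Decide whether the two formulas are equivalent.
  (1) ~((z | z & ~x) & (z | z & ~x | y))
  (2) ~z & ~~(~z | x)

Yes

E1: ~((z | z & ~x) & (z | z & ~x | y))
    = ~(z | z & ~x)
    = ~z
E2: ~z & ~~(~z | x)
    = ~z & (~z | x)
    = ~z
Both reduce to ~z, so they are equivalent.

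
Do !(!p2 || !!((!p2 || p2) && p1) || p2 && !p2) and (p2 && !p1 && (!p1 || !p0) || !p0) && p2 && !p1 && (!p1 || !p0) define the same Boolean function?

E1: !(!p2 || !!((!p2 || p2) && p1) || p2 && !p2)
    = !(!p2 || !!p1 || p2 && !p2)   [complement / identity]
    = !(!p2 || !!p1)   [complement / identity]
    = p2 && !p1   [De Morgan]
E2: (p2 && !p1 && (!p1 || !p0) || !p0) && p2 && !p1 && (!p1 || !p0)
    = p2 && !p1 && (!p1 || !p0)   [absorption]
    = p2 && !p1   [absorption]
Both reduce to p2 && !p1, so they are equivalent.

Yes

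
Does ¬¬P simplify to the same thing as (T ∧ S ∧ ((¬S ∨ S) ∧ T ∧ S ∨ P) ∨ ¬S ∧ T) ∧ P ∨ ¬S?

No

E1: ¬¬P
    = P   (double negation)
E2: (T ∧ S ∧ ((¬S ∨ S) ∧ T ∧ S ∨ P) ∨ ¬S ∧ T) ∧ P ∨ ¬S
    = (T ∧ S ∧ (T ∧ S ∨ P) ∨ ¬S ∧ T) ∧ P ∨ ¬S   (complement / identity)
    = (T ∧ S ∨ ¬S ∧ T) ∧ P ∨ ¬S   (absorption)
    = T ∧ P ∨ ¬S   (distribution)
These differ: at P=0, S=0, T=0, E1 = 0 but E2 = 1.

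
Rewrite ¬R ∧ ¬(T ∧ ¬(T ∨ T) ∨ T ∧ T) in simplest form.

¬R ∧ ¬(T ∧ ¬(T ∨ T) ∨ T ∧ T)
= ¬R ∧ ¬(T ∧ ¬T ∨ T ∧ T)   — idempotence
= ¬R ∧ ¬T   — distribution

¬R ∧ ¬T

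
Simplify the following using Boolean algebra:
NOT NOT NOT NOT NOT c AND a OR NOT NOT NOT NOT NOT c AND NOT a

NOT c

NOT NOT NOT NOT NOT c AND a OR NOT NOT NOT NOT NOT c AND NOT a
= NOT NOT NOT NOT NOT c   — distribution
= NOT NOT NOT c   — double negation
= NOT c   — double negation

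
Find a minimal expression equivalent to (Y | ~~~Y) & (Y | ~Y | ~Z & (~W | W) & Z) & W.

W

(Y | ~~~Y) & (Y | ~Y | ~Z & (~W | W) & Z) & W
= (Y | ~~~Y) & (Y | ~Y | ~Z & Z) & W
= (Y | ~Y) & (Y | ~Y | ~Z & Z) & W
= (Y | ~Y) & (Y | ~Y) & W
= (Y | ~Y) & W
= W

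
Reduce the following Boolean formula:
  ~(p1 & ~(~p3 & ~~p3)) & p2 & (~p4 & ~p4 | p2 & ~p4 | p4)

~p1 & p2

~(p1 & ~(~p3 & ~~p3)) & p2 & (~p4 & ~p4 | p2 & ~p4 | p4)
= ~(p1 & (p3 | ~p3)) & p2 & (~p4 & ~p4 | p2 & ~p4 | p4)   [De Morgan]
= ~(p1 & (p3 | ~p3)) & p2 & ((~p4 | p2) & ~p4 | p4)   [distribution]
= ~(p1 & (p3 | ~p3)) & p2 & (~p4 | p4)   [absorption]
= ~(p1 & (p3 | ~p3)) & p2   [complement / identity]
= ~p1 & p2   [complement / identity]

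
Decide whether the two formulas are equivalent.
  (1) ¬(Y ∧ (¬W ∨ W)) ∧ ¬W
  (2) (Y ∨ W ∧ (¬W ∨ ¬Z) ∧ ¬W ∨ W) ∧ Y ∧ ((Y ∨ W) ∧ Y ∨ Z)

E1: ¬(Y ∧ (¬W ∨ W)) ∧ ¬W
    = ¬Y ∧ ¬W
E2: (Y ∨ W ∧ (¬W ∨ ¬Z) ∧ ¬W ∨ W) ∧ Y ∧ ((Y ∨ W) ∧ Y ∨ Z)
    = (Y ∨ W ∧ ¬W ∨ W) ∧ Y ∧ ((Y ∨ W) ∧ Y ∨ Z)
    = (Y ∨ W) ∧ Y ∧ ((Y ∨ W) ∧ Y ∨ Z)
    = (Y ∨ W) ∧ Y
    = Y
These differ: at W=0, Y=1, Z=1, E1 = 0 but E2 = 1.

No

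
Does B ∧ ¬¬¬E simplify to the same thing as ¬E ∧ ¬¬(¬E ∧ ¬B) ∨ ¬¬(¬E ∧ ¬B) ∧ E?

E1: B ∧ ¬¬¬E
    = B ∧ ¬E   — double negation
E2: ¬E ∧ ¬¬(¬E ∧ ¬B) ∨ ¬¬(¬E ∧ ¬B) ∧ E
    = ¬¬(¬E ∧ ¬B) ∧ (¬E ∨ E)   — distribution
    = ¬E ∧ ¬B ∧ (¬E ∨ E)   — double negation
    = ¬E ∧ ¬B   — complement / identity
These differ: at B=0, E=0, E1 = 0 but E2 = 1.

No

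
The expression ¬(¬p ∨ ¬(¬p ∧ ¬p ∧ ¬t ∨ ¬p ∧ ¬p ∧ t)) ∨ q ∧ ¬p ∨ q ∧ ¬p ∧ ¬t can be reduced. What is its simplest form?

q ∧ ¬p

¬(¬p ∨ ¬(¬p ∧ ¬p ∧ ¬t ∨ ¬p ∧ ¬p ∧ t)) ∨ q ∧ ¬p ∨ q ∧ ¬p ∧ ¬t
= ¬(¬p ∨ ¬(¬p ∧ ¬p)) ∨ q ∧ ¬p ∨ q ∧ ¬p ∧ ¬t   [distribution]
= ¬(¬p ∨ ¬(¬p ∧ ¬p)) ∨ q ∧ ¬p   [absorption]
= p ∧ ¬p ∧ ¬p ∨ q ∧ ¬p   [De Morgan]
= p ∧ ¬p ∨ q ∧ ¬p   [idempotence]
= q ∧ ¬p   [complement / identity]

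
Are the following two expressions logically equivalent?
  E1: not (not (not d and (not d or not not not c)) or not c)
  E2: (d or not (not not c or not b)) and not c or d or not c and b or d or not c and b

No

E1: not (not (not d and (not d or not not not c)) or not c)
    = not (not (not d and (not d or not c)) or not c)
    = not (not not d or not c)
    = not d and c
E2: (d or not (not not c or not b)) and not c or d or not c and b or d or not c and b
    = (d or not (not not c or not b)) and not c or d or not c and b
    = (d or not c and b) and not c or d or not c and b
    = d or not c and b
These differ: at b=1, c=0, d=1, E1 = 0 but E2 = 1.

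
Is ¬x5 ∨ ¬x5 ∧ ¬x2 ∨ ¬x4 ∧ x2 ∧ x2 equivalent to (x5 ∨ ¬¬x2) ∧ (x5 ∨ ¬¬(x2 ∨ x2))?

No

E1: ¬x5 ∨ ¬x5 ∧ ¬x2 ∨ ¬x4 ∧ x2 ∧ x2
    = ¬x5 ∨ ¬x4 ∧ x2 ∧ x2   [absorption]
    = ¬x5 ∨ ¬x4 ∧ x2   [idempotence]
E2: (x5 ∨ ¬¬x2) ∧ (x5 ∨ ¬¬(x2 ∨ x2))
    = (x5 ∨ ¬¬x2) ∧ (x5 ∨ ¬¬x2)   [idempotence]
    = x5 ∨ ¬¬x2   [idempotence]
    = x5 ∨ x2   [double negation]
These differ: at x2=0, x4=0, x5=1, E1 = 0 but E2 = 1.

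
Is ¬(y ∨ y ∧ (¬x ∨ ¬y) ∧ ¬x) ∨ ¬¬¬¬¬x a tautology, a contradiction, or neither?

neither

¬(y ∨ y ∧ (¬x ∨ ¬y) ∧ ¬x) ∨ ¬¬¬¬¬x
= ¬(y ∨ y ∧ ¬x) ∨ ¬¬¬¬¬x   — absorption
= ¬(y ∨ y ∧ ¬x) ∨ ¬¬¬x   — double negation
= ¬y ∨ ¬¬¬x   — absorption
= ¬y ∨ ¬x   — double negation
This depends on x, y, so it is not a constant.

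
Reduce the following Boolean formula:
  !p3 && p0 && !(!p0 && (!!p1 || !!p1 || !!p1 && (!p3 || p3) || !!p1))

!p3 && p0 && !(!p0 && (!!p1 || !!p1 || !!p1 && (!p3 || p3) || !!p1))
= !p3 && p0 && !(!p0 && (!!p1 || !!p1 || !!p1 || !!p1))
= !p3 && p0 && !(!p0 && (!!p1 || !!p1))
= !p3 && p0 && !(!p0 && !!p1)
= !p3 && p0 && (p0 || !p1)
= !p3 && p0

!p3 && p0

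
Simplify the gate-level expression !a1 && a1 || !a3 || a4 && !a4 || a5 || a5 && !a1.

!a1 && a1 || !a3 || a4 && !a4 || a5 || a5 && !a1
= !a1 && a1 || !a3 || a5 || a5 && !a1   [complement / identity]
= !a3 || a5 || a5 && !a1   [complement / identity]
= !a3 || a5   [absorption]

!a3 || a5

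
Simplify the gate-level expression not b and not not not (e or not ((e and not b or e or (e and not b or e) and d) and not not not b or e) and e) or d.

not b and not not not (e or not ((e and not b or e or (e and not b or e) and d) and not not not b or e) and e) or d
= not b and not not not (e or not ((e and not b or e) and not not not b or e) and e) or d
= not b and not not not (e or not (e and not not not b or e) and e) or d
= not b and not not not (e or not (e and not b or e) and e) or d
= not b and not not not (e or not e and e) or d
= not b and not (e or not e and e) or d
= not b and not e or d

not b and not e or d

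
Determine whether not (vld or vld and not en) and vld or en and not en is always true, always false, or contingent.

not (vld or vld and not en) and vld or en and not en
= not vld and vld or en and not en   — absorption
= en and not en   — complement / identity
= False   — complement

always false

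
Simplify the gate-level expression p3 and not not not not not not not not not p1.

p3 and not p1

p3 and not not not not not not not not not p1
= p3 and not not not not not not not p1   [double negation]
= p3 and not not not not not p1   [double negation]
= p3 and not not not p1   [double negation]
= p3 and not p1   [double negation]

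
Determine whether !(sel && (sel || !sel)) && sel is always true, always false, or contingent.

always false

!(sel && (sel || !sel)) && sel
= !sel && sel
= false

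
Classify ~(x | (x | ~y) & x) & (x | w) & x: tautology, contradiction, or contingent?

contradiction

~(x | (x | ~y) & x) & (x | w) & x
= ~(x | x) & (x | w) & x
= ~(x | x) & x
= ~x & x
= 0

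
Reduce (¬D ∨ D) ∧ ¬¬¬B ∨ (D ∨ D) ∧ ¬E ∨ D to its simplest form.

(¬D ∨ D) ∧ ¬¬¬B ∨ (D ∨ D) ∧ ¬E ∨ D
= ¬¬¬B ∨ (D ∨ D) ∧ ¬E ∨ D   — complement / identity
= ¬¬¬B ∨ D ∧ ¬E ∨ D   — idempotence
= ¬¬¬B ∨ D   — absorption
= ¬B ∨ D   — double negation

¬B ∨ D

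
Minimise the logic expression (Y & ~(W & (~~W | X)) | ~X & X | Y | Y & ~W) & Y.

Y

(Y & ~(W & (~~W | X)) | ~X & X | Y | Y & ~W) & Y
= (Y & ~(W & (~~W | X)) | Y | Y & ~W) & Y   — complement / identity
= (Y & ~(W & (W | X)) | Y | Y & ~W) & Y   — double negation
= (Y & ~(W & (W | X)) | Y) & Y   — absorption
= (Y & ~W | Y) & Y   — absorption
= Y & Y   — absorption
= Y   — idempotence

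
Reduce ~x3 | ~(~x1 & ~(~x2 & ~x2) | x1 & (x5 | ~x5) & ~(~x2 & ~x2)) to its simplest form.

~x3 | ~(~x1 & ~(~x2 & ~x2) | x1 & (x5 | ~x5) & ~(~x2 & ~x2))
= ~x3 | ~(~x1 & ~(~x2 & ~x2) | x1 & ~(~x2 & ~x2))   — complement / identity
= ~x3 | ~~(~x2 & ~x2)   — distribution
= ~x3 | ~~~x2   — idempotence
= ~x3 | ~x2   — double negation

~x3 | ~x2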